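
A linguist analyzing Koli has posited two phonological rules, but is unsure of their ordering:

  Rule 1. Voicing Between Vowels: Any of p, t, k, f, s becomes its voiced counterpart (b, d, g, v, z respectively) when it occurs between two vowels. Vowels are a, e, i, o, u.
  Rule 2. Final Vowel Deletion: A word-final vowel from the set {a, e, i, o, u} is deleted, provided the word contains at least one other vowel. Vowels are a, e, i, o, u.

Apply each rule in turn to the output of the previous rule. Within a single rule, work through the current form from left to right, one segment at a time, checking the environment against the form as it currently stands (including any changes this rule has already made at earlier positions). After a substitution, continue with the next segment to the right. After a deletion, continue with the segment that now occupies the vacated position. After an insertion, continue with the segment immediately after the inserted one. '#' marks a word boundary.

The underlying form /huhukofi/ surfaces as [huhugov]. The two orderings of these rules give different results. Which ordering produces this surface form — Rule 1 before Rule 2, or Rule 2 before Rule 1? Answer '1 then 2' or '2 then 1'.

1 then 2

Order 1 then 2:
  1 Voicing Between Vowels: [huhukofi] → [huhugovi]
  2 Final Vowel Deletion: [huhugovi] → [huhugov]
  result: [huhugov]
Order 2 then 1:
  2 Final Vowel Deletion: [huhukofi] → [huhukof]
  1 Voicing Between Vowels: [huhukof] → [huhugof]
  result: [huhugof]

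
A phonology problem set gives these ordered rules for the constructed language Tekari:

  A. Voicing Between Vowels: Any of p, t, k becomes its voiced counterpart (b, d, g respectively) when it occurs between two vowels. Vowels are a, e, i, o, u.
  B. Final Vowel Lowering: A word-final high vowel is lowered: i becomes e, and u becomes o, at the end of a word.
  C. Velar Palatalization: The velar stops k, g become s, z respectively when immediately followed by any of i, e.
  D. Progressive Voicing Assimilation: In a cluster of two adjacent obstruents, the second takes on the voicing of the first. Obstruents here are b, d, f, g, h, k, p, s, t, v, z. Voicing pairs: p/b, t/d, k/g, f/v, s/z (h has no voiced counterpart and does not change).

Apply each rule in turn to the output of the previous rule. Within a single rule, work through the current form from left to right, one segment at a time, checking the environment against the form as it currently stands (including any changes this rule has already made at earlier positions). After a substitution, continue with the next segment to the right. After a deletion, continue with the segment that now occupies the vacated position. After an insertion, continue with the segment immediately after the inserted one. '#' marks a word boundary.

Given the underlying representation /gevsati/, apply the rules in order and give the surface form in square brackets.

[zevzade]

A Voicing Between Vowels: [gevsati] → [gevsadi]
B Final Vowel Lowering: [gevsadi] → [gevsade]
C Velar Palatalization: [gevsade] → [zevsade]
D Progressive Voicing Assimilation: [zevsade] → [zevzade]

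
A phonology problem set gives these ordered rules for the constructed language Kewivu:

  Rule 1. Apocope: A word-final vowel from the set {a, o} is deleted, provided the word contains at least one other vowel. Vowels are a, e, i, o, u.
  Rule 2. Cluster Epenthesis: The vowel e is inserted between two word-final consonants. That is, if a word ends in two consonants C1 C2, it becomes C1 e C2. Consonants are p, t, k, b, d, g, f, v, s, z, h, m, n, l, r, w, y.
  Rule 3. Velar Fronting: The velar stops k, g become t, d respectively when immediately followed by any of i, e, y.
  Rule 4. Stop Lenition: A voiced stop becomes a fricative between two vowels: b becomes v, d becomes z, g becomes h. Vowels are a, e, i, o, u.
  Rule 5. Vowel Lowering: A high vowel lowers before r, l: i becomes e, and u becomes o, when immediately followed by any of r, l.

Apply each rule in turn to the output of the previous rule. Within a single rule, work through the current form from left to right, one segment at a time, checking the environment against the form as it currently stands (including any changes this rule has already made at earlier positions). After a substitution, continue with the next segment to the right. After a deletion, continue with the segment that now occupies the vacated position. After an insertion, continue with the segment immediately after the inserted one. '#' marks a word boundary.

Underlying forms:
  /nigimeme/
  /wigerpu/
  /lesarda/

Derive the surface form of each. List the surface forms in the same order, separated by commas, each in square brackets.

[nizimeme], [wizerpu], [lesared]

/nigimeme/:
  Rule 1 Apocope: no change — [nigimeme]
  Rule 2 Cluster Epenthesis: no change — [nigimeme]
  Rule 3 Velar Fronting: [nigimeme] → [nidimeme]
  Rule 4 Stop Lenition: [nidimeme] → [nizimeme]
  Rule 5 Vowel Lowering: no change — [nizimeme]
/wigerpu/:
  Rule 1 Apocope: no change — [wigerpu]
  Rule 2 Cluster Epenthesis: no change — [wigerpu]
  Rule 3 Velar Fronting: [wigerpu] → [widerpu]
  Rule 4 Stop Lenition: [widerpu] → [wizerpu]
  Rule 5 Vowel Lowering: no change — [wizerpu]
/lesarda/:
  Rule 1 Apocope: [lesarda] → [lesard]
  Rule 2 Cluster Epenthesis: [lesard] → [lesared]
  Rule 3 Velar Fronting: no change — [lesared]
  Rule 4 Stop Lenition: no change — [lesared]
  Rule 5 Vowel Lowering: no change — [lesared]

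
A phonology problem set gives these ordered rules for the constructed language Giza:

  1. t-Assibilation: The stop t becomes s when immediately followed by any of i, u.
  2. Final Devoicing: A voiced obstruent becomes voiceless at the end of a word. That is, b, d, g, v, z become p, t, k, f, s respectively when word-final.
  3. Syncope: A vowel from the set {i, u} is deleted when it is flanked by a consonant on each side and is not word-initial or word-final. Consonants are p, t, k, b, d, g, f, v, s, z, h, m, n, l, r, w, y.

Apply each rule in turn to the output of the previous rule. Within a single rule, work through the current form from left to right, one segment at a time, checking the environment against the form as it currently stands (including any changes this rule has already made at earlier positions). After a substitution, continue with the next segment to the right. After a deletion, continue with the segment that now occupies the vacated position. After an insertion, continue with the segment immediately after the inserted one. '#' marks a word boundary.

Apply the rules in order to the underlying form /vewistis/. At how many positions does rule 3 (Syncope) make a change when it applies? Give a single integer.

2

1 t-Assibilation: [vewistis] → [vewissis]
2 Final Devoicing: no change — [vewissis]
3 Syncope: [vewissis] → [vewsss]
Rule 3 changed 2 position(s).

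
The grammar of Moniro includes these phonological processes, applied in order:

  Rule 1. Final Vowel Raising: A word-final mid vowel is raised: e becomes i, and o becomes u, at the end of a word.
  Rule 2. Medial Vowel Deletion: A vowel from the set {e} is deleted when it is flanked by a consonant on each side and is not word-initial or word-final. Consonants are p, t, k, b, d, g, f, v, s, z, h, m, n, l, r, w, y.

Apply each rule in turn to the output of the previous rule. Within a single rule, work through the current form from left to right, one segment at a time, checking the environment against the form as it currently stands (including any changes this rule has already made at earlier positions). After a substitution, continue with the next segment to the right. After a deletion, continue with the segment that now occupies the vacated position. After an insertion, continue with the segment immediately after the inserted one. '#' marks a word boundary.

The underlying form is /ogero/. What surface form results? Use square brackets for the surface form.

[ogru]

Rule 1 Final Vowel Raising: [ogero] → [ogeru]
Rule 2 Medial Vowel Deletion: [ogeru] → [ogru]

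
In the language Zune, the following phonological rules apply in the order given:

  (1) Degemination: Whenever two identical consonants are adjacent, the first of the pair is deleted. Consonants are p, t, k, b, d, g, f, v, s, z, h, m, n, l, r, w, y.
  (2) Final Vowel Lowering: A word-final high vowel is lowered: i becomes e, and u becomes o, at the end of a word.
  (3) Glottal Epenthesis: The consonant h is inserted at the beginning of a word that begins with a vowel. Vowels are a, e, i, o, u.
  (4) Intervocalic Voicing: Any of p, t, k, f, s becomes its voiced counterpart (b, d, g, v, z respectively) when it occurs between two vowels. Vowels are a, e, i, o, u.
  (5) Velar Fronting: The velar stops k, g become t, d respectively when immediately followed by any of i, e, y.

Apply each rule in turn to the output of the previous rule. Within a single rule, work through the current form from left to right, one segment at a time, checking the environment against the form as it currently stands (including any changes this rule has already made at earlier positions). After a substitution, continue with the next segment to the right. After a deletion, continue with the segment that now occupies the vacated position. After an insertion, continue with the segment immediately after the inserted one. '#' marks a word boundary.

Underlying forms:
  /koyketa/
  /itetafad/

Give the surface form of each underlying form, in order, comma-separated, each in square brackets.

[koyteda], [hidedavad]

/koyketa/:
  (1) Degemination: no change — [koyketa]
  (2) Final Vowel Lowering: no change — [koyketa]
  (3) Glottal Epenthesis: no change — [koyketa]
  (4) Intervocalic Voicing: [koyketa] → [koykeda]
  (5) Velar Fronting: [koykeda] → [koyteda]
/itetafad/:
  (1) Degemination: no change — [itetafad]
  (2) Final Vowel Lowering: no change — [itetafad]
  (3) Glottal Epenthesis: [itetafad] → [hitetafad]
  (4) Intervocalic Voicing: [hitetafad] → [hidedavad]
  (5) Velar Fronting: no change — [hidedavad]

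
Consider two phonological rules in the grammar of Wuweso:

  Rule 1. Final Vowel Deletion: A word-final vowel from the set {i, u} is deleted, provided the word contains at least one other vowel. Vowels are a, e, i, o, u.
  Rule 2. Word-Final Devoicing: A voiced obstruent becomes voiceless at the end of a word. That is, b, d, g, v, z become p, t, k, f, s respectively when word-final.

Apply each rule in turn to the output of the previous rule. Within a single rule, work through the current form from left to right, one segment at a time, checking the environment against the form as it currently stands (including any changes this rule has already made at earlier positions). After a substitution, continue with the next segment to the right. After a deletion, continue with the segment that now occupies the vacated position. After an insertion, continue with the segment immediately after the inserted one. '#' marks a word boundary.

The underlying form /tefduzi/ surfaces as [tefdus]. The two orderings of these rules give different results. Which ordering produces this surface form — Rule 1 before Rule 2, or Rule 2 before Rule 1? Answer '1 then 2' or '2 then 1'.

Order 1 then 2:
  1 Final Vowel Deletion: [tefduzi] → [tefduz]
  2 Word-Final Devoicing: [tefduz] → [tefdus]
  result: [tefdus]
Order 2 then 1:
  2 Word-Final Devoicing: no change — [tefduzi]
  1 Final Vowel Deletion: [tefduzi] → [tefduz]
  result: [tefduz]

1 then 2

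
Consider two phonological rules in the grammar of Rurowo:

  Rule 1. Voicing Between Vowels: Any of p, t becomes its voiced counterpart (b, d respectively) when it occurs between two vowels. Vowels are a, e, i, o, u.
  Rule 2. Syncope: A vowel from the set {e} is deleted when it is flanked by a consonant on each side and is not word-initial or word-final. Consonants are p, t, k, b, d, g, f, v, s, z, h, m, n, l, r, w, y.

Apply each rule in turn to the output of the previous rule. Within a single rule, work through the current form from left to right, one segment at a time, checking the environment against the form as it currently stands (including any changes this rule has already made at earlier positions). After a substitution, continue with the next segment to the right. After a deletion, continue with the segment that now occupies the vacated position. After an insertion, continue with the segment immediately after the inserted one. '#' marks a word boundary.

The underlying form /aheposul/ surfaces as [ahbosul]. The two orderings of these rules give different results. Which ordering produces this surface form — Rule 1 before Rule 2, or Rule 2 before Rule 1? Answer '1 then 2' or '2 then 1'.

Order 1 then 2:
  1 Voicing Between Vowels: [aheposul] → [ahebosul]
  2 Syncope: [ahebosul] → [ahbosul]
  result: [ahbosul]
Order 2 then 1:
  2 Syncope: [aheposul] → [ahposul]
  1 Voicing Between Vowels: no change — [ahposul]
  result: [ahposul]

1 then 2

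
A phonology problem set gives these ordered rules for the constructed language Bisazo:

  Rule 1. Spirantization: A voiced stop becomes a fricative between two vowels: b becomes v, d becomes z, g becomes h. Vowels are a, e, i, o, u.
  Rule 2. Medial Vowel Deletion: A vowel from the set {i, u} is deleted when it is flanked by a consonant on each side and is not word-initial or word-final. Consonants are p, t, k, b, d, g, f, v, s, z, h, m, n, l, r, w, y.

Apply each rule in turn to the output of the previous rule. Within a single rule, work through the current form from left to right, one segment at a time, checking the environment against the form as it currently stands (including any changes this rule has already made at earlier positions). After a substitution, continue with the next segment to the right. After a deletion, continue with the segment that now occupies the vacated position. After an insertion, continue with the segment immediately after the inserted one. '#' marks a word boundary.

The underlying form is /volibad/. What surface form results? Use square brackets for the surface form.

[volvad]

Rule 1 Spirantization: [volibad] → [volivad]
Rule 2 Medial Vowel Deletion: [volivad] → [volvad]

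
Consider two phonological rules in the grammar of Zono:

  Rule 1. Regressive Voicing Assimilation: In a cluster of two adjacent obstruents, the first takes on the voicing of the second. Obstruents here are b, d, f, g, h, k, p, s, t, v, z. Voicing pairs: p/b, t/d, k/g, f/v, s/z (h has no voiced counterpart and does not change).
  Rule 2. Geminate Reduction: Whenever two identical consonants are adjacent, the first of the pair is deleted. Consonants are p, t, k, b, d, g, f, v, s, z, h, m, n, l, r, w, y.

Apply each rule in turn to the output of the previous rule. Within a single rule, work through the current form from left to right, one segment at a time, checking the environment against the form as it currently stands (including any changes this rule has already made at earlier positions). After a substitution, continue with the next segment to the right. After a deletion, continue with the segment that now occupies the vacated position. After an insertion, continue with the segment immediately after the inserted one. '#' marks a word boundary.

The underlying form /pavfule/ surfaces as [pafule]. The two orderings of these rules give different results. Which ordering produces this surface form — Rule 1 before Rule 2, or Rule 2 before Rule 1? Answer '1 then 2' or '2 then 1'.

Order 1 then 2:
  1 Regressive Voicing Assimilation: [pavfule] → [paffule]
  2 Geminate Reduction: [paffule] → [pafule]
  result: [pafule]
Order 2 then 1:
  2 Geminate Reduction: no change — [pavfule]
  1 Regressive Voicing Assimilation: [pavfule] → [paffule]
  result: [paffule]

1 then 2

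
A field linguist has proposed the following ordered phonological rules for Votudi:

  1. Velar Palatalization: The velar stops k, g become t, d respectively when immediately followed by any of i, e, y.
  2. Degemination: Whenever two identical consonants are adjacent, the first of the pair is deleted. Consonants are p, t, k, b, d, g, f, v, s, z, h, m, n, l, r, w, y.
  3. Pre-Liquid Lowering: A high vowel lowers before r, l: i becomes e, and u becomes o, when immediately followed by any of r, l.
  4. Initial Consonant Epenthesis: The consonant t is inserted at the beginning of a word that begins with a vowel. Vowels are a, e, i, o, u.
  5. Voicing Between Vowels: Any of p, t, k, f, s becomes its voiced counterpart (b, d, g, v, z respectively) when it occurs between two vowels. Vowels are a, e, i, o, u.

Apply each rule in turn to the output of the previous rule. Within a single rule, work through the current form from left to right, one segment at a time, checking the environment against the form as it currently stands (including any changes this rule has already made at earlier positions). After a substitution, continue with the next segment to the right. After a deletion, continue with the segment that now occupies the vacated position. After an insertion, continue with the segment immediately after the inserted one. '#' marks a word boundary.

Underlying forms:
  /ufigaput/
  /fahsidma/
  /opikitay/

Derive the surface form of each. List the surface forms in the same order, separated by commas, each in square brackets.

[tuvigabut], [fahsidma], [tobididay]

/ufigaput/:
  1 Velar Palatalization: no change — [ufigaput]
  2 Degemination: no change — [ufigaput]
  3 Pre-Liquid Lowering: no change — [ufigaput]
  4 Initial Consonant Epenthesis: [ufigaput] → [tufigaput]
  5 Voicing Between Vowels: [tufigaput] → [tuvigabut]
/fahsidma/:
  1 Velar Palatalization: no change — [fahsidma]
  2 Degemination: no change — [fahsidma]
  3 Pre-Liquid Lowering: no change — [fahsidma]
  4 Initial Consonant Epenthesis: no change — [fahsidma]
  5 Voicing Between Vowels: no change — [fahsidma]
/opikitay/:
  1 Velar Palatalization: [opikitay] → [opititay]
  2 Degemination: no change — [opititay]
  3 Pre-Liquid Lowering: no change — [opititay]
  4 Initial Consonant Epenthesis: [opititay] → [topititay]
  5 Voicing Between Vowels: [topititay] → [tobididay]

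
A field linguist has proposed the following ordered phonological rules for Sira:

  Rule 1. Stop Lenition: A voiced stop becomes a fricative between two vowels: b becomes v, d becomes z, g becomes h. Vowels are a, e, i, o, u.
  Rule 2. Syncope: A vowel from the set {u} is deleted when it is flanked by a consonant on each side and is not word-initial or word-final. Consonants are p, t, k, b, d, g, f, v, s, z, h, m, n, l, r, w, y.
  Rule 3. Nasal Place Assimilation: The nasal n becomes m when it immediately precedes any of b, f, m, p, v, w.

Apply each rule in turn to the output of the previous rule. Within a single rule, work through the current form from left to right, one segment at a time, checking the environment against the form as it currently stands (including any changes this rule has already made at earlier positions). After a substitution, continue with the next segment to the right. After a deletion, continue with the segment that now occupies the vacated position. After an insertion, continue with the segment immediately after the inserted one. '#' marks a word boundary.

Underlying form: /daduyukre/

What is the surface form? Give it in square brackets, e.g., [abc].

[dazykre]

Rule 1 Stop Lenition: [daduyukre] → [dazuyukre]
Rule 2 Syncope: [dazuyukre] → [dazykre]
Rule 3 Nasal Place Assimilation: no change — [dazykre]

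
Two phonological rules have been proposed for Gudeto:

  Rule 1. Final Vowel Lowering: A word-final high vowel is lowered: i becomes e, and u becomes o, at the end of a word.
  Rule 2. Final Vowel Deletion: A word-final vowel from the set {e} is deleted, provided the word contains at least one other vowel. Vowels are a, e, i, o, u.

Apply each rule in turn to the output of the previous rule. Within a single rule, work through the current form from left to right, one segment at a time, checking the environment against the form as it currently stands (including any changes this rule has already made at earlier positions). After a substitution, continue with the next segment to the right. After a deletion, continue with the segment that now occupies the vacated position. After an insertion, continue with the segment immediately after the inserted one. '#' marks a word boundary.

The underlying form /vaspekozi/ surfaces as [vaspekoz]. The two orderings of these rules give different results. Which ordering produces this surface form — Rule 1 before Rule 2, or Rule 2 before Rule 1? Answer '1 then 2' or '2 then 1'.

Order 1 then 2:
  1 Final Vowel Lowering: [vaspekozi] → [vaspekoze]
  2 Final Vowel Deletion: [vaspekoze] → [vaspekoz]
  result: [vaspekoz]
Order 2 then 1:
  2 Final Vowel Deletion: no change — [vaspekozi]
  1 Final Vowel Lowering: [vaspekozi] → [vaspekoze]
  result: [vaspekoze]

1 then 2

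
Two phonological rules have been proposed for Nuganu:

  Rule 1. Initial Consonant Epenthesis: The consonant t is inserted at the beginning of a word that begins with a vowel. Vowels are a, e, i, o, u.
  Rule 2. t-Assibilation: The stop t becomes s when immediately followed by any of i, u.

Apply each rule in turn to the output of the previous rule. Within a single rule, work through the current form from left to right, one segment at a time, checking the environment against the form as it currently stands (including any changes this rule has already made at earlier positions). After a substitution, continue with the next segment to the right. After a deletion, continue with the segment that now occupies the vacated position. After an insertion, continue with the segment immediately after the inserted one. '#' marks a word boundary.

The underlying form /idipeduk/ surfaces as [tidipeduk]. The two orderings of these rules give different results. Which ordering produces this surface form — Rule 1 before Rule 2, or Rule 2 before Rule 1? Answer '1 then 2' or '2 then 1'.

2 then 1

Order 1 then 2:
  1 Initial Consonant Epenthesis: [idipeduk] → [tidipeduk]
  2 t-Assibilation: [tidipeduk] → [sidipeduk]
  result: [sidipeduk]
Order 2 then 1:
  2 t-Assibilation: no change — [idipeduk]
  1 Initial Consonant Epenthesis: [idipeduk] → [tidipeduk]
  result: [tidipeduk]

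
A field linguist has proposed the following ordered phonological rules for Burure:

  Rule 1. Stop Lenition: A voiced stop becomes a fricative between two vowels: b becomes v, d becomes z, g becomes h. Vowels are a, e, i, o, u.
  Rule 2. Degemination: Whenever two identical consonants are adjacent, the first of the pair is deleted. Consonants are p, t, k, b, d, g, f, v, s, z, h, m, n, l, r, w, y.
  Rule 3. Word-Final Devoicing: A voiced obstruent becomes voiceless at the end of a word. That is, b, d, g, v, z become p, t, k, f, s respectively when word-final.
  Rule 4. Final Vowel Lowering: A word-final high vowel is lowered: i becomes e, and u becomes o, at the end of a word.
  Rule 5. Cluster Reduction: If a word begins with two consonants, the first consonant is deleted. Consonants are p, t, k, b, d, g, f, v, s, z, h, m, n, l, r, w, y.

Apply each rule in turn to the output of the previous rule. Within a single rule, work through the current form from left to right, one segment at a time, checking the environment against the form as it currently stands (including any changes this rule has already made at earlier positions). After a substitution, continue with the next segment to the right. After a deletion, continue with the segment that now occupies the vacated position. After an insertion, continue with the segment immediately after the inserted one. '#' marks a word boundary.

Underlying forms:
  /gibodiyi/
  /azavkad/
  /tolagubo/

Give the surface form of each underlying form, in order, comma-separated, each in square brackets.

[givoziye], [azavkat], [tolahuvo]

/gibodiyi/:
  Rule 1 Stop Lenition: [gibodiyi] → [givoziyi]
  Rule 2 Degemination: no change — [givoziyi]
  Rule 3 Word-Final Devoicing: no change — [givoziyi]
  Rule 4 Final Vowel Lowering: [givoziyi] → [givoziye]
  Rule 5 Cluster Reduction: no change — [givoziye]
/azavkad/:
  Rule 1 Stop Lenition: no change — [azavkad]
  Rule 2 Degemination: no change — [azavkad]
  Rule 3 Word-Final Devoicing: [azavkad] → [azavkat]
  Rule 4 Final Vowel Lowering: no change — [azavkat]
  Rule 5 Cluster Reduction: no change — [azavkat]
/tolagubo/:
  Rule 1 Stop Lenition: [tolagubo] → [tolahuvo]
  Rule 2 Degemination: no change — [tolahuvo]
  Rule 3 Word-Final Devoicing: no change — [tolahuvo]
  Rule 4 Final Vowel Lowering: no change — [tolahuvo]
  Rule 5 Cluster Reduction: no change — [tolahuvo]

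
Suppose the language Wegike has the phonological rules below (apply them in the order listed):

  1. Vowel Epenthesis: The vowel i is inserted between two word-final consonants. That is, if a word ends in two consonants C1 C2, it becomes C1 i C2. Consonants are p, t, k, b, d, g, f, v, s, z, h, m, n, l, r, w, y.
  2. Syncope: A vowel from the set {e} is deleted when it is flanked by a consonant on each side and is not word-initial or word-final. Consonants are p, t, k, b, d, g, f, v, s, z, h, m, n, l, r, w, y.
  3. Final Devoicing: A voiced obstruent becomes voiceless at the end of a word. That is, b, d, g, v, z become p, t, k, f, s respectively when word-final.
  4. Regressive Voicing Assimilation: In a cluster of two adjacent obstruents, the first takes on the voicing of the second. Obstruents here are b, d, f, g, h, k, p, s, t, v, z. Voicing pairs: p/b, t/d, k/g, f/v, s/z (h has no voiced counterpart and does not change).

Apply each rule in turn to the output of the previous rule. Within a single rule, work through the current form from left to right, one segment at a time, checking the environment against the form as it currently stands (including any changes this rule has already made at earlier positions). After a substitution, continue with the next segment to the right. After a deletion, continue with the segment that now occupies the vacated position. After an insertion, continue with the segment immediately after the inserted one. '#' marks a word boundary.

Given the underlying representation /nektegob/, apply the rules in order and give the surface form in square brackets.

1 Vowel Epenthesis: no change — [nektegob]
2 Syncope: [nektegob] → [nktgob]
3 Final Devoicing: [nktgob] → [nktgop]
4 Regressive Voicing Assimilation: [nktgop] → [nkdgop]

[nkdgop]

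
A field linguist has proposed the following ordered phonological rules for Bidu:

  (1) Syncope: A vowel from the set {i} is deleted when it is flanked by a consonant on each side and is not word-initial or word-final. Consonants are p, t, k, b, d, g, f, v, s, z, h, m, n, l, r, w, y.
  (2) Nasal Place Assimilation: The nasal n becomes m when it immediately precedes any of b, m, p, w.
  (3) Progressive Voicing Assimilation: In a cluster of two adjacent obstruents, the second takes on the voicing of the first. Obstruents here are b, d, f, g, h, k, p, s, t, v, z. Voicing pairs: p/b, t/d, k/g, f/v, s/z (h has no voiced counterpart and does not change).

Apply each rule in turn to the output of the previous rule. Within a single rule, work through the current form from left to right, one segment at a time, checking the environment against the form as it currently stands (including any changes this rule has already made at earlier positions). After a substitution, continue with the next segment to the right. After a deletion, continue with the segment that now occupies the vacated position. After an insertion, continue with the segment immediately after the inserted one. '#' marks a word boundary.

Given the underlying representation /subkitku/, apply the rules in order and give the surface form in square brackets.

[subgdgu]

(1) Syncope: [subkitku] → [subktku]
(2) Nasal Place Assimilation: no change — [subktku]
(3) Progressive Voicing Assimilation: [subktku] → [subgdgu]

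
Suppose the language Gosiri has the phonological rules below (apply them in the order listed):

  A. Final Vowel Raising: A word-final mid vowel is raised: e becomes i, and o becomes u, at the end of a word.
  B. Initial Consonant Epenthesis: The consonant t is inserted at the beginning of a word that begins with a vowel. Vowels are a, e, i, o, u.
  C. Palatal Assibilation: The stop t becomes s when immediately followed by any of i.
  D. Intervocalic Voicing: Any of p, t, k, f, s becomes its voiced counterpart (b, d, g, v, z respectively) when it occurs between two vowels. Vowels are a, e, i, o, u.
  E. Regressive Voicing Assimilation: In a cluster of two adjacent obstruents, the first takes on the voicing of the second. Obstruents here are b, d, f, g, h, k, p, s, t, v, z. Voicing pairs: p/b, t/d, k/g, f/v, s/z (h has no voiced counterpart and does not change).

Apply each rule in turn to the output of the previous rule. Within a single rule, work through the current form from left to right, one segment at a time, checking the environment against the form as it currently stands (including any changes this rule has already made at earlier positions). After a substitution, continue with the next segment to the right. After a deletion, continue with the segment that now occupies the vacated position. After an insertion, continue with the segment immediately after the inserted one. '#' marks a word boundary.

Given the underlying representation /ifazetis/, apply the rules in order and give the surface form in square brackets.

A Final Vowel Raising: no change — [ifazetis]
B Initial Consonant Epenthesis: [ifazetis] → [tifazetis]
C Palatal Assibilation: [tifazetis] → [sifazesis]
D Intervocalic Voicing: [sifazesis] → [sivazezis]
E Regressive Voicing Assimilation: no change — [sivazezis]

[sivazezis]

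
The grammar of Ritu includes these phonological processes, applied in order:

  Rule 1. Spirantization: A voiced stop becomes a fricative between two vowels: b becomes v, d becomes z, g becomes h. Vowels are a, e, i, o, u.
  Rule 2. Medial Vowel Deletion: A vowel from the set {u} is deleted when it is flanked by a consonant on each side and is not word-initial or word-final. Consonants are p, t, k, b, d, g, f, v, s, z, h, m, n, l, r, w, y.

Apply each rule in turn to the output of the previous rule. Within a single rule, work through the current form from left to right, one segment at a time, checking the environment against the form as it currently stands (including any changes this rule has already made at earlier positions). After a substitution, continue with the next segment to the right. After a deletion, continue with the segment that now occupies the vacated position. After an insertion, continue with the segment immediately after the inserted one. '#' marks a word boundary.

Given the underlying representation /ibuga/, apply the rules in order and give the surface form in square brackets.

[ivha]

Rule 1 Spirantization: [ibuga] → [ivuha]
Rule 2 Medial Vowel Deletion: [ivuha] → [ivha]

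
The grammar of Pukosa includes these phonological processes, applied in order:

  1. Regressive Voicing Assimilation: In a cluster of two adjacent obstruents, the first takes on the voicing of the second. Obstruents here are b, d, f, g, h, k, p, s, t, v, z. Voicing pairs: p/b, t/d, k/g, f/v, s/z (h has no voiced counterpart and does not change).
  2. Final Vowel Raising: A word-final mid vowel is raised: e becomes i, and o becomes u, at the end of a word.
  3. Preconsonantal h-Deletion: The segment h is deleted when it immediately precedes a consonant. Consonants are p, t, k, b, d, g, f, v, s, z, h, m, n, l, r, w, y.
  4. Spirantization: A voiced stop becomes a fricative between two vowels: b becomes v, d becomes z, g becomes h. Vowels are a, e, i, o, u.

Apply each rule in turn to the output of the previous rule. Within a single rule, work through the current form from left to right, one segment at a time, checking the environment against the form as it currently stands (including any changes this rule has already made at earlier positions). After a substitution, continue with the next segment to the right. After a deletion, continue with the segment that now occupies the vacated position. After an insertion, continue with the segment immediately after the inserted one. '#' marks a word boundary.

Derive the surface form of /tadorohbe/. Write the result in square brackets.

1 Regressive Voicing Assimilation: no change — [tadorohbe]
2 Final Vowel Raising: [tadorohbe] → [tadorohbi]
3 Preconsonantal h-Deletion: [tadorohbi] → [tadorobi]
4 Spirantization: [tadorobi] → [tazorovi]

[tazorovi]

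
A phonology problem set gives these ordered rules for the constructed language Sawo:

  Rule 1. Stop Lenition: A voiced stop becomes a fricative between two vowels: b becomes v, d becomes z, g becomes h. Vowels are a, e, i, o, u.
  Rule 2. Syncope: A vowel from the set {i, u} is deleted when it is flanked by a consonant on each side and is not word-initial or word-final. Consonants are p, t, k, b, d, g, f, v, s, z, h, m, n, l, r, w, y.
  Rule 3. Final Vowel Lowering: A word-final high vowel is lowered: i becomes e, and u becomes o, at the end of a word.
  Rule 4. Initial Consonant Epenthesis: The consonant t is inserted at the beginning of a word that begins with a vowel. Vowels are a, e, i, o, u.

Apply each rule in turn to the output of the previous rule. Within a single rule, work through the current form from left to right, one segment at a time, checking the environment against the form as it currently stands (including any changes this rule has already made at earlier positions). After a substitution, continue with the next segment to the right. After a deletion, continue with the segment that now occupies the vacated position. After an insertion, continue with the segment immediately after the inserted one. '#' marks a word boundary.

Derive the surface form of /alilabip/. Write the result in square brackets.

Rule 1 Stop Lenition: [alilabip] → [alilavip]
Rule 2 Syncope: [alilavip] → [allavp]
Rule 3 Final Vowel Lowering: no change — [allavp]
Rule 4 Initial Consonant Epenthesis: [allavp] → [tallavp]

[tallavp]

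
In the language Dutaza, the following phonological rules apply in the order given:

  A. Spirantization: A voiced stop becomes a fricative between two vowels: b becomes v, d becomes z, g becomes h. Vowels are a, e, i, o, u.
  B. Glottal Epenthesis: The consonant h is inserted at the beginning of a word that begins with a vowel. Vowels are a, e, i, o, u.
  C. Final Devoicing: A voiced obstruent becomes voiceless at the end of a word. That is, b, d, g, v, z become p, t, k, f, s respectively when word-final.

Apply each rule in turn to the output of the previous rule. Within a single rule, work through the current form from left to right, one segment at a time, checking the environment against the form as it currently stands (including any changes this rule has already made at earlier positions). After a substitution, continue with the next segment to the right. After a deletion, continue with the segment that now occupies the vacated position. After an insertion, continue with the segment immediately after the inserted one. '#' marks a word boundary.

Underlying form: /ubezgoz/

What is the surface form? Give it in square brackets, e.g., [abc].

[huvezgos]

A Spirantization: [ubezgoz] → [uvezgoz]
B Glottal Epenthesis: [uvezgoz] → [huvezgoz]
C Final Devoicing: [huvezgoz] → [huvezgos]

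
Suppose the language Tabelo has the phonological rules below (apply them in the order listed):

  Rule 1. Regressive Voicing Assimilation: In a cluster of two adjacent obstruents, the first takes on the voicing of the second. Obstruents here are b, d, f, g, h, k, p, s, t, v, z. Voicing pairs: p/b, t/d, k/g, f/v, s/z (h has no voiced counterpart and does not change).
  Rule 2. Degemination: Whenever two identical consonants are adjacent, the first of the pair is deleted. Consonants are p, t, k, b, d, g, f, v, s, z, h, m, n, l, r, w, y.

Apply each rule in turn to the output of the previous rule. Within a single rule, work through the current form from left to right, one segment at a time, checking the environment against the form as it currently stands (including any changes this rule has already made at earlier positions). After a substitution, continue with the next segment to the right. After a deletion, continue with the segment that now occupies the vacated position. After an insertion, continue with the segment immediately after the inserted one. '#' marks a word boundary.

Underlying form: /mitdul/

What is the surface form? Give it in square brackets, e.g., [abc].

Rule 1 Regressive Voicing Assimilation: [mitdul] → [middul]
Rule 2 Degemination: [middul] → [midul]

[midul]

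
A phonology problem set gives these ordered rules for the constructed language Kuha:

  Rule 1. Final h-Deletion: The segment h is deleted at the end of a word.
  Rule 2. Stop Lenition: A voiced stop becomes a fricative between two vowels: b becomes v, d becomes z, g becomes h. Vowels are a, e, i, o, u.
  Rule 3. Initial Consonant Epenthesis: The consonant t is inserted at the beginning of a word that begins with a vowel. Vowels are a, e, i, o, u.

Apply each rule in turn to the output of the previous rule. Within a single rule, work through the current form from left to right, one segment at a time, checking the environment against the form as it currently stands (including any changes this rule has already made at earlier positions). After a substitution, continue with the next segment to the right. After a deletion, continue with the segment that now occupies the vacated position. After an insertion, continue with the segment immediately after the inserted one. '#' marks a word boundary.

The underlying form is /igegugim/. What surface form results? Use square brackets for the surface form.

[tihehuhim]

Rule 1 Final h-Deletion: no change — [igegugim]
Rule 2 Stop Lenition: [igegugim] → [ihehuhim]
Rule 3 Initial Consonant Epenthesis: [ihehuhim] → [tihehuhim]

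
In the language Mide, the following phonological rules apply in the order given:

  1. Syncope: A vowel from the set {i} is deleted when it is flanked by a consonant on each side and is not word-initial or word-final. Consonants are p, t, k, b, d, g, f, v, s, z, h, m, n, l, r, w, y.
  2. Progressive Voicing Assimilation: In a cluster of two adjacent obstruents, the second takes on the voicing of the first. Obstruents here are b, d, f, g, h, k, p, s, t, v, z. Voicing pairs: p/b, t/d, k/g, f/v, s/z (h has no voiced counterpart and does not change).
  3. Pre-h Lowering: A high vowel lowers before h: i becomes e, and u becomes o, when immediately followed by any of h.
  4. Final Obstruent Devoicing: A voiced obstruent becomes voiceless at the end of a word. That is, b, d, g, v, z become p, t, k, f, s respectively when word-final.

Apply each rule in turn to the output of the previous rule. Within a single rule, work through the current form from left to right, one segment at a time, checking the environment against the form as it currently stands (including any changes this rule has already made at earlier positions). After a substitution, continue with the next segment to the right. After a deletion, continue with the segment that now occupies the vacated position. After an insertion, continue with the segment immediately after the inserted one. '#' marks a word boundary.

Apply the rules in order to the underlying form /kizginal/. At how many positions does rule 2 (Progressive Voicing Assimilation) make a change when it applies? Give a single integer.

2

1 Syncope: [kizginal] → [kzgnal]
2 Progressive Voicing Assimilation: [kzgnal] → [ksknal]
3 Pre-h Lowering: no change — [ksknal]
4 Final Obstruent Devoicing: no change — [ksknal]
Rule 2 changed 2 position(s).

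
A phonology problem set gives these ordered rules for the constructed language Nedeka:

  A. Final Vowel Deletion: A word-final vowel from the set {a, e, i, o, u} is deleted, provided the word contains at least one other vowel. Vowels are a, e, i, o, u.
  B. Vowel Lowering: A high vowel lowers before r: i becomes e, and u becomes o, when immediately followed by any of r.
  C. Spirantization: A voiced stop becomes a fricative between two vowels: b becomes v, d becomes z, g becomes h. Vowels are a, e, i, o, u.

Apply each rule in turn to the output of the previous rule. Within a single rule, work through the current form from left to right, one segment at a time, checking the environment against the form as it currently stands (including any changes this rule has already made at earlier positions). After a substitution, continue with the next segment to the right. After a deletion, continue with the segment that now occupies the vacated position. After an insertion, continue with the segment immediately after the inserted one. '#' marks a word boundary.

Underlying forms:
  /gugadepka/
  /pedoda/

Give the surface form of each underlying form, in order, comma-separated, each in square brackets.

/gugadepka/:
  A Final Vowel Deletion: [gugadepka] → [gugadepk]
  B Vowel Lowering: no change — [gugadepk]
  C Spirantization: [gugadepk] → [guhazepk]
/pedoda/:
  A Final Vowel Deletion: [pedoda] → [pedod]
  B Vowel Lowering: no change — [pedod]
  C Spirantization: [pedod] → [pezod]

[guhazepk], [pezod]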